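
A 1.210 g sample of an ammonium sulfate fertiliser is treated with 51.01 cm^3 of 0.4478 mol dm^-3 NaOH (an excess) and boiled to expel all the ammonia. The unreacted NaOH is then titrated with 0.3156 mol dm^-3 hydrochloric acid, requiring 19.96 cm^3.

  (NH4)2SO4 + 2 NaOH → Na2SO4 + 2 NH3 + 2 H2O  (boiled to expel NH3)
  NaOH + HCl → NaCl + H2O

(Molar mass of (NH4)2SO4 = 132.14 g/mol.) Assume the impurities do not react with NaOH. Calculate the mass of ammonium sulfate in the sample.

n(NaOH) added = 0.05101 × 0.4478 = 0.02284 mol
n(HCl) used in back-titration = 0.01996 × 0.3156 = 6.299 × 10^-3 mol
n(NaOH) left over = 6.299 × 10^-3 mol (1:1 ratio)
n(NaOH) consumed by analyte = 0.02284 − 6.299 × 10^-3 = 0.01654 mol
From the 1:2 ratio, n((NH4)2SO4) = 1/2 × 0.01654 = 8.271 × 10^-3 mol
mass of (NH4)2SO4 = 8.271 × 10^-3 × 132.14 = 1.093 g

1.093 g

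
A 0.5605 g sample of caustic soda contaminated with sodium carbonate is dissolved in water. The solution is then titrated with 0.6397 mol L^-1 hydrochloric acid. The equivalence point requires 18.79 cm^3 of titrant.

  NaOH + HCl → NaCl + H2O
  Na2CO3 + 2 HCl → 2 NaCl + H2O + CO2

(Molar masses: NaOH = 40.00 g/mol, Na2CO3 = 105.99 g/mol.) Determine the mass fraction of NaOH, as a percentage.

42.01 %

n(HCl) = 0.01879 × 0.6397 = 0.01202 mol
Let x = n(NaOH), y = n(Na2CO3).
Titrant: 1x + 2y = 0.01202;  mass: 40.00x + 105.99y = 0.5605
Solving, x = 5.887 × 10^-3 mol, y = 3.067 × 10^-3 mol
mass of NaOH = 5.887 × 10^-3 × 40.00 = 0.2355 g
% NaOH = 0.2355 / 0.5605 × 100 = 42.01 %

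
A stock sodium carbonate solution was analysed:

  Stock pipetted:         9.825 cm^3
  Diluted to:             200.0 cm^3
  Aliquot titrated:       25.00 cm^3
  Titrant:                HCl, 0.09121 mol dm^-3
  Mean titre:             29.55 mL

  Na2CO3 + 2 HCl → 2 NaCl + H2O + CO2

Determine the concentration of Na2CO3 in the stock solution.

1.097 mol/L

n(HCl) = 0.02955 × 0.09121 = 2.695 × 10^-3 mol
From the 1:2 ratio, n(Na2CO3) in the aliquot = 1/2 × 2.695 × 10^-3 = 1.348 × 10^-3 mol
[Na2CO3]_dilute = 1.348 × 10^-3 / 0.02500 = 0.05391 mol/L
Dilution factor = 200.0 / 9.825 = 20.36
[Na2CO3]_stock = 0.05391 × 20.36 = 1.097 mol/L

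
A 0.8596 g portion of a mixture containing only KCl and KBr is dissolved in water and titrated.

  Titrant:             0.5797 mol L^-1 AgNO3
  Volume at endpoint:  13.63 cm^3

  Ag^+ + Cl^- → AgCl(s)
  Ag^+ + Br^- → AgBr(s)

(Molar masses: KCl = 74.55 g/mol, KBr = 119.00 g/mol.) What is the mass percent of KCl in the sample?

n(AgNO3) = 0.01363 × 0.5797 = 7.901 × 10^-3 mol
Let x = n(KCl), y = n(KBr).
Titrant: 1x + 1y = 7.901 × 10^-3;  mass: 74.55x + 119.00y = 0.8596
Solving, x = 1.815 × 10^-3 mol, y = 6.087 × 10^-3 mol
mass of KCl = 1.815 × 10^-3 × 74.55 = 0.1353 g
% KCl = 0.1353 / 0.8596 × 100 = 15.74 %

15.74 %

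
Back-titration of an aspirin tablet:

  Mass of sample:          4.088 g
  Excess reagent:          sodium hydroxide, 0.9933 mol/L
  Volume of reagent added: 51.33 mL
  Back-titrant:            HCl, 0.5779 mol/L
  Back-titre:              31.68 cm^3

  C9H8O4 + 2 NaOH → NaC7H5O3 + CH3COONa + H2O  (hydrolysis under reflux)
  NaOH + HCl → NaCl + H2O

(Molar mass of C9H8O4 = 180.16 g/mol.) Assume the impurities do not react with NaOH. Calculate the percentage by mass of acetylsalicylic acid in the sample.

n(NaOH) added = 0.05133 × 0.9933 = 0.05099 mol
n(HCl) used in back-titration = 0.03168 × 0.5779 = 0.01831 mol
n(NaOH) left over = 0.01831 mol (1:1 ratio)
n(NaOH) consumed by analyte = 0.05099 − 0.01831 = 0.03268 mol
From the 1:2 ratio, n(C9H8O4) = 1/2 × 0.03268 = 0.01634 mol
mass of C9H8O4 = 0.01634 × 180.16 = 2.944 g
% C9H8O4 = 2.944 / 4.088 × 100 = 72.01 %

72.01 %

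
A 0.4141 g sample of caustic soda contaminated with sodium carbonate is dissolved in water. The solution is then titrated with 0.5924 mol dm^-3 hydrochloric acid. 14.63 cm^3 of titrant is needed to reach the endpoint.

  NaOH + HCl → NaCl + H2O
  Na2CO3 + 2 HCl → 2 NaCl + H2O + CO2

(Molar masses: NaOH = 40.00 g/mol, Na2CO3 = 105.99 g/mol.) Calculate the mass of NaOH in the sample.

n(HCl) = 0.01463 × 0.5924 = 8.667 × 10^-3 mol
Let x = n(NaOH), y = n(Na2CO3).
Titrant: 1x + 2y = 8.667 × 10^-3;  mass: 40.00x + 105.99y = 0.4141
Solving, x = 3.478 × 10^-3 mol, y = 2.594 × 10^-3 mol
mass of NaOH = 3.478 × 10^-3 × 40.00 = 0.1391 g

0.1391 g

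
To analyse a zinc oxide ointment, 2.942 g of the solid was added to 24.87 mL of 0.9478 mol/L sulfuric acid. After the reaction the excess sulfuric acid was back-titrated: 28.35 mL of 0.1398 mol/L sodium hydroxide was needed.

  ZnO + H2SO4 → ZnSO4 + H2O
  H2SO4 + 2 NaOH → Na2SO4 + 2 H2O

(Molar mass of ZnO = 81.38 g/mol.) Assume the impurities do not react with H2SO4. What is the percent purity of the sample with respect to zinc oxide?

n(H2SO4) added = 0.02487 × 0.9478 = 0.02357 mol
n(NaOH) used in back-titration = 0.02835 × 0.1398 = 3.963 × 10^-3 mol
From the 1:2 ratio, n(H2SO4) left over = 1/2 × 3.963 × 10^-3 = 1.982 × 10^-3 mol
n(H2SO4) consumed by analyte = 0.02357 − 1.982 × 10^-3 = 0.02159 mol
n(ZnO) = 0.02159 mol (1:1 ratio)
mass of ZnO = 0.02159 × 81.38 = 1.757 g
% ZnO = 1.757 / 2.942 × 100 = 59.72 %

59.72 %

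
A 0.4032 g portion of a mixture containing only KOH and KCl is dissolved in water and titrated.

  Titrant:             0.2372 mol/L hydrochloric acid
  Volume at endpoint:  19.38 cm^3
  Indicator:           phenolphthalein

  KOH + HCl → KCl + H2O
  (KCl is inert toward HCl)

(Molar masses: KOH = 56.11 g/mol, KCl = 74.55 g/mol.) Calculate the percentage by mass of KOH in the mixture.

63.97 %

n(HCl) = 0.01938 × 0.2372 = 4.597 × 10^-3 mol
Let x = n(KOH), y = n(KCl).
Titrant: 1x = 4.597 × 10^-3;  mass: 56.11x + 74.55y = 0.4032
Solving, x = 4.597 × 10^-3 mol, y = 1.949 × 10^-3 mol
mass of KOH = 4.597 × 10^-3 × 56.11 = 0.2579 g
% KOH = 0.2579 / 0.4032 × 100 = 63.97 %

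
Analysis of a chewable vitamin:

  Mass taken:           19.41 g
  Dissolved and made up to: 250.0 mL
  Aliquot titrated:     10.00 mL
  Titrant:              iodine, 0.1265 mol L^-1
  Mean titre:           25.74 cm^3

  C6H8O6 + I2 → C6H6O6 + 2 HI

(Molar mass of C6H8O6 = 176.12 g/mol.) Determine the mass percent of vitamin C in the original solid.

n(I2) per titration = 0.02574 × 0.1265 = 3.256 × 10^-3 mol
n(C6H8O6) in each aliquot = 3.256 × 10^-3 mol (1:1 ratio)
n(C6H8O6) in the whole flask = 3.256 × 10^-3 × 250.0/10.00 = 0.08140 mol
mass of C6H8O6 = 0.08140 × 176.12 = 14.34 g
% C6H8O6 = 14.34 / 19.41 × 100 = 73.86 %

73.86 %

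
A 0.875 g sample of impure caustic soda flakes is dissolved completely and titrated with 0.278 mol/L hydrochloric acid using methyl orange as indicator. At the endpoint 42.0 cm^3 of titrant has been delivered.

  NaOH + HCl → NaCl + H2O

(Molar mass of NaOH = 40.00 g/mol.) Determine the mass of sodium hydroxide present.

n(HCl) = 0.0420 L × 0.278 mol/L = 0.0117 mol
n(NaOH) = 0.0117 mol (1:1 ratio)
mass of NaOH = 0.0117 × 40.00 g/mol = 0.467 g

0.467 g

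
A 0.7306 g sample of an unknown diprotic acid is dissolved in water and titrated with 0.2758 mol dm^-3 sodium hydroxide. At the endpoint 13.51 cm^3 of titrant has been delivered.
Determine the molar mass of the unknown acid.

392.2 g/mol

n(NaOH) = 0.01351 L × 0.2758 mol/L = 3.726 × 10^-3 mol
From the 1:2 ratio, n(H2A) = 1/2 × 3.726 × 10^-3 = 1.863 × 10^-3 mol
M = m / n = 0.7306 g / 1.863 × 10^-3 mol = 392.2 g/mol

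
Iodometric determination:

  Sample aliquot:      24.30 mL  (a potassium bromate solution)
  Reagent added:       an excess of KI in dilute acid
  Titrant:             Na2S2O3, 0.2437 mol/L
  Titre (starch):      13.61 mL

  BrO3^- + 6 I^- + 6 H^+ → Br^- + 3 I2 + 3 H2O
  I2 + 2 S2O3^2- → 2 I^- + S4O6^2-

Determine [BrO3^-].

0.02275 mol/L

n(S2O3^2-) = 0.01361 × 0.2437 = 3.317 × 10^-3 mol
n(I2) = n(S2O3^2-)/2 = 1.658 × 10^-3 mol
From the 1:3 ratio, n(BrO3^-) in the aliquot = 1/3 × 1.658 × 10^-3 = 5.528 × 10^-4 mol
[BrO3^-] = 5.528 × 10^-4 / 0.02430 = 0.02275 mol/L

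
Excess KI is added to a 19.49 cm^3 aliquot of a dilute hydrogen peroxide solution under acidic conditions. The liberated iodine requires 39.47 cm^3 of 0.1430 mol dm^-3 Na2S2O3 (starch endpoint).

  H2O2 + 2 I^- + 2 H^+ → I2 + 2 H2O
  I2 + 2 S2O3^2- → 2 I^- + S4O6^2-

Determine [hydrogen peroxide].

0.1448 mol/L

n(S2O3^2-) = 0.03947 × 0.1430 = 5.644 × 10^-3 mol
n(I2) = n(S2O3^2-)/2 = 2.822 × 10^-3 mol
n(H2O2) in the aliquot = 2.822 × 10^-3 mol (1:1 ratio)
[H2O2] = 2.822 × 10^-3 / 0.01949 = 0.1448 mol/L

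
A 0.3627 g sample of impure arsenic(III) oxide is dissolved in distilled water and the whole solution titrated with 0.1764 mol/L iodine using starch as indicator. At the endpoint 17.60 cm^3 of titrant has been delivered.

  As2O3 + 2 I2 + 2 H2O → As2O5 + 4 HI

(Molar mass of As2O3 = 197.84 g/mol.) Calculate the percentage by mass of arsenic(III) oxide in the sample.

84.67 %

n(I2) = 0.01760 L × 0.1764 mol/L = 3.105 × 10^-3 mol
From the 1:2 ratio, n(As2O3) = 1/2 × 3.105 × 10^-3 = 1.552 × 10^-3 mol
mass of As2O3 = 1.552 × 10^-3 × 197.84 g/mol = 0.3071 g
% As2O3 = 0.3071 / 0.3627 × 100 = 84.67 %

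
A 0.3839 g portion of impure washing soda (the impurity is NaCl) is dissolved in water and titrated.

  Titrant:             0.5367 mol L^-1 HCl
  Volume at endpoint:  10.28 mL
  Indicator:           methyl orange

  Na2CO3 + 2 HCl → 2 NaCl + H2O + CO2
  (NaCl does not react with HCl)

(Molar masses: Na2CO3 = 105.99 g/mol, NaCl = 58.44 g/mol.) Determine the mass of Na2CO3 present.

n(HCl) = 0.01028 × 0.5367 = 5.517 × 10^-3 mol
Let x = n(Na2CO3), y = n(NaCl).
Titrant: 2x = 5.517 × 10^-3;  mass: 105.99x + 58.44y = 0.3839
Solving, x = 2.759 × 10^-3 mol, y = 1.566 × 10^-3 mol
mass of Na2CO3 = 2.759 × 10^-3 × 105.99 = 0.2924 g

0.2924 g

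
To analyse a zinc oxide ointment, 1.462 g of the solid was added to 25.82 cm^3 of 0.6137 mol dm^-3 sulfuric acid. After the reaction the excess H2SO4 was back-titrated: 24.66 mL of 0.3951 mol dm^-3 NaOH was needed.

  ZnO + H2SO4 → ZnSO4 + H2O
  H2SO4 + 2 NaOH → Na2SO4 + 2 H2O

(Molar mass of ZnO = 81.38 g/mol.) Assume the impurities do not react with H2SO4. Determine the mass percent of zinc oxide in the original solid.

n(H2SO4) added = 0.02582 × 0.6137 = 0.01585 mol
n(NaOH) used in back-titration = 0.02466 × 0.3951 = 9.743 × 10^-3 mol
From the 1:2 ratio, n(H2SO4) left over = 1/2 × 9.743 × 10^-3 = 4.872 × 10^-3 mol
n(H2SO4) consumed by analyte = 0.01585 − 4.872 × 10^-3 = 0.01097 mol
n(ZnO) = 0.01097 mol (1:1 ratio)
mass of ZnO = 0.01097 × 81.38 = 0.8931 g
% ZnO = 0.8931 / 1.462 × 100 = 61.09 %

61.09 %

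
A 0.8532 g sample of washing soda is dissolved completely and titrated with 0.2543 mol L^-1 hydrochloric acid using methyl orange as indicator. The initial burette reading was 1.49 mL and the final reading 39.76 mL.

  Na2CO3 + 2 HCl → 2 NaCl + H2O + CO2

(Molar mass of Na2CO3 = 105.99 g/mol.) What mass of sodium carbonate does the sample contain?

n(HCl) = 0.03827 L × 0.2543 mol/L = 9.732 × 10^-3 mol
From the 1:2 ratio, n(Na2CO3) = 1/2 × 9.732 × 10^-3 = 4.866 × 10^-3 mol
mass of Na2CO3 = 4.866 × 10^-3 × 105.99 g/mol = 0.5158 g

0.5158 g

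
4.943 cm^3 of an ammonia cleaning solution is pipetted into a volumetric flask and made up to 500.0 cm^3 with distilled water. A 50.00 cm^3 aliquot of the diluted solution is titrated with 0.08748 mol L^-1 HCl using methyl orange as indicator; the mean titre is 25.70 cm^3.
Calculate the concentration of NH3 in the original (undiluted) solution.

4.548 mol/L

NH3 + HCl → NH4Cl
n(HCl) = 0.02570 × 0.08748 = 2.248 × 10^-3 mol
n(NH3) in the aliquot = 2.248 × 10^-3 mol (1:1 ratio)
[NH3]_dilute = 2.248 × 10^-3 / 0.05000 = 0.04496 mol/L
Dilution factor = 500.0 / 4.943 = 101.2
[NH3]_stock = 0.04496 × 101.2 = 4.548 mol/L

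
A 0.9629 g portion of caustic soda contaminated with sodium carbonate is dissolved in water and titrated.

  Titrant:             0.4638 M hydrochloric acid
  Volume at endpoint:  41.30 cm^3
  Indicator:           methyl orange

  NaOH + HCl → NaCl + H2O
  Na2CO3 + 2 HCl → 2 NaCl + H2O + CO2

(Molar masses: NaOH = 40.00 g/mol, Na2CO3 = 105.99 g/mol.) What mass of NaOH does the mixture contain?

0.1607 g

n(HCl) = 0.04130 × 0.4638 = 0.01915 mol
Let x = n(NaOH), y = n(Na2CO3).
Titrant: 1x + 2y = 0.01915;  mass: 40.00x + 105.99y = 0.9629
Solving, x = 4.018 × 10^-3 mol, y = 7.568 × 10^-3 mol
mass of NaOH = 4.018 × 10^-3 × 40.00 = 0.1607 g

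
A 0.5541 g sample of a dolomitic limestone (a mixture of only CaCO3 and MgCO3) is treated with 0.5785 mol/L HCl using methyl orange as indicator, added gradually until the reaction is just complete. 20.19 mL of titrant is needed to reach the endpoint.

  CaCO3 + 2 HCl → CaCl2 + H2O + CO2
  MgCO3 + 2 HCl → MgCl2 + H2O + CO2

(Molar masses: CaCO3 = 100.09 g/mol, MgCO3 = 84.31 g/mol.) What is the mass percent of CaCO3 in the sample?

n(HCl) = 0.02019 × 0.5785 = 0.01168 mol
Let x = n(CaCO3), y = n(MgCO3).
Titrant: 2x + 2y = 0.01168;  mass: 100.09x + 84.31y = 0.5541
Solving, x = 3.912 × 10^-3 mol, y = 1.928 × 10^-3 mol
mass of CaCO3 = 3.912 × 10^-3 × 100.09 = 0.3916 g
% CaCO3 = 0.3916 / 0.5541 × 100 = 70.67 %

70.67 %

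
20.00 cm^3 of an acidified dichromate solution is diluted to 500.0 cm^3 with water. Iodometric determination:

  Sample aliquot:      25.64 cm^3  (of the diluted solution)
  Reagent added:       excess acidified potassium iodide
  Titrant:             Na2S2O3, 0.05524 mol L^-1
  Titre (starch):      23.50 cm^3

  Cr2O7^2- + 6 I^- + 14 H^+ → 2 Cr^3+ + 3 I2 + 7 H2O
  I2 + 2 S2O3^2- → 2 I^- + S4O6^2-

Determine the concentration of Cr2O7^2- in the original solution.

n(S2O3^2-) = 0.02350 × 0.05524 = 1.298 × 10^-3 mol
n(I2) = n(S2O3^2-)/2 = 6.491 × 10^-4 mol
From the 1:3 ratio, n(Cr2O7^2-) in the aliquot = 1/3 × 6.491 × 10^-4 = 2.164 × 10^-4 mol
[Cr2O7^2-]_dilute = 2.164 × 10^-4 / 0.02564 = 0.008438 mol/L
[Cr2O7^2-]_original = 0.008438 × 500.0/20.00 = 0.2110 mol/L

0.2110 mol/L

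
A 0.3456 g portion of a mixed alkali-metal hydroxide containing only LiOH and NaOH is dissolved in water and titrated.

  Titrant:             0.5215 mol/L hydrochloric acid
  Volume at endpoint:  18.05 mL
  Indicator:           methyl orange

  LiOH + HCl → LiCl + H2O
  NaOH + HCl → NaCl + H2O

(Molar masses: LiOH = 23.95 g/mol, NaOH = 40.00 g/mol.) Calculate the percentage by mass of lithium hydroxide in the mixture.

n(HCl) = 0.01805 × 0.5215 = 9.413 × 10^-3 mol
Let x = n(LiOH), y = n(NaOH).
Titrant: 1x + 1y = 9.413 × 10^-3;  mass: 23.95x + 40.00y = 0.3456
Solving, x = 1.927 × 10^-3 mol, y = 7.486 × 10^-3 mol
mass of LiOH = 1.927 × 10^-3 × 23.95 = 0.04614 g
% LiOH = 0.04614 / 0.3456 × 100 = 13.35 %

13.35 %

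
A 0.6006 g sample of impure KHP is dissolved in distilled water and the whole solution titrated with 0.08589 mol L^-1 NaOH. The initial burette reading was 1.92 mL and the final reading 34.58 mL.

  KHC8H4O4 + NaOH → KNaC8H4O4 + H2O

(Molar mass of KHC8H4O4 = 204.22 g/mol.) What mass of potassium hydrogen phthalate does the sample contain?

0.5729 g

n(NaOH) = 0.03266 L × 0.08589 mol/L = 2.805 × 10^-3 mol
n(KHC8H4O4) = 2.805 × 10^-3 mol (1:1 ratio)
mass of KHC8H4O4 = 2.805 × 10^-3 × 204.22 g/mol = 0.5729 g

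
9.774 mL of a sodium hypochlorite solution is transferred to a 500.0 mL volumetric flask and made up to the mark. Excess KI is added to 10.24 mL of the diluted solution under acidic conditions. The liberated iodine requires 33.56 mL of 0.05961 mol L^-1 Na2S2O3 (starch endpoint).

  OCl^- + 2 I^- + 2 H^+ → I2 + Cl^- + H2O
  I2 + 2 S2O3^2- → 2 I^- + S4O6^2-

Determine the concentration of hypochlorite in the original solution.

n(S2O3^2-) = 0.03356 × 0.05961 = 2.001 × 10^-3 mol
n(I2) = n(S2O3^2-)/2 = 1.000 × 10^-3 mol
n(OCl^-) in the aliquot = 1.000 × 10^-3 mol (1:1 ratio)
[OCl^-]_dilute = 1.000 × 10^-3 / 0.01024 = 0.09768 mol/L
[OCl^-]_original = 0.09768 × 500.0/9.774 = 4.997 mol/L

4.997 mol/L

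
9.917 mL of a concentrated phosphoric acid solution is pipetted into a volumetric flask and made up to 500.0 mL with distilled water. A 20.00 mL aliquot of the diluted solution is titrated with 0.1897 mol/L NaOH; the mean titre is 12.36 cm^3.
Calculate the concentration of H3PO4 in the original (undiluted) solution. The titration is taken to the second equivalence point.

2.955 mol/L

H3PO4 + 2 NaOH → Na2HPO4 + 2 H2O
n(NaOH) = 0.01236 × 0.1897 = 2.345 × 10^-3 mol
From the 1:2 ratio, n(H3PO4) in the aliquot = 1/2 × 2.345 × 10^-3 = 1.172 × 10^-3 mol
[H3PO4]_dilute = 1.172 × 10^-3 / 0.02000 = 0.05862 mol/L
Dilution factor = 500.0 / 9.917 = 50.42
[H3PO4]_stock = 0.05862 × 50.42 = 2.955 mol/L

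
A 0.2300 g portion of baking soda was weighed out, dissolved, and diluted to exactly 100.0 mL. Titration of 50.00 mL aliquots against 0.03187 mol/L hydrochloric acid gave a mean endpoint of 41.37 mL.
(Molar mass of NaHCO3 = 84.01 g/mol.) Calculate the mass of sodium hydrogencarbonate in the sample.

0.2215 g

NaHCO3 + HCl → NaCl + H2O + CO2
n(HCl) per titration = 0.04137 × 0.03187 = 1.318 × 10^-3 mol
n(NaHCO3) in each aliquot = 1.318 × 10^-3 mol (1:1 ratio)
n(NaHCO3) in the whole flask = 1.318 × 10^-3 × 100.0/50.00 = 2.637 × 10^-3 mol
mass of NaHCO3 = 2.637 × 10^-3 × 84.01 = 0.2215 g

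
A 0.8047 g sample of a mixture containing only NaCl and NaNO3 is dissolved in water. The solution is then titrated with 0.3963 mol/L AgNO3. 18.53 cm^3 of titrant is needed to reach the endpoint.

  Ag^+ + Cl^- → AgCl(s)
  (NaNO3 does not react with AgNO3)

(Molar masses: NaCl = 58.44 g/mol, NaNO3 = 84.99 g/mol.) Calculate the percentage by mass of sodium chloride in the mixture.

n(AgNO3) = 0.01853 × 0.3963 = 7.343 × 10^-3 mol
Let x = n(NaCl), y = n(NaNO3).
Titrant: 1x = 7.343 × 10^-3;  mass: 58.44x + 84.99y = 0.8047
Solving, x = 7.343 × 10^-3 mol, y = 4.419 × 10^-3 mol
mass of NaCl = 7.343 × 10^-3 × 58.44 = 0.4292 g
% NaCl = 0.4292 / 0.8047 × 100 = 53.33 %

53.33 %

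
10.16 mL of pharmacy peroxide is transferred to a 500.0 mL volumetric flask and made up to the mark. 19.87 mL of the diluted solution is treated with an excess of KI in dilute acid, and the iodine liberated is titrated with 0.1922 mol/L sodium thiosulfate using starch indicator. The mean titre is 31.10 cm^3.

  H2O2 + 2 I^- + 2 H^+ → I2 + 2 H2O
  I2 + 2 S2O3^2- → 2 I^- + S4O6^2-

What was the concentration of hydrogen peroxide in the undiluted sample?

n(S2O3^2-) = 0.03110 × 0.1922 = 5.977 × 10^-3 mol
n(I2) = n(S2O3^2-)/2 = 2.989 × 10^-3 mol
n(H2O2) in the aliquot = 2.989 × 10^-3 mol (1:1 ratio)
[H2O2]_dilute = 2.989 × 10^-3 / 0.01987 = 0.1504 mol/L
[H2O2]_original = 0.1504 × 500.0/10.16 = 7.402 mol/L

7.402 mol/L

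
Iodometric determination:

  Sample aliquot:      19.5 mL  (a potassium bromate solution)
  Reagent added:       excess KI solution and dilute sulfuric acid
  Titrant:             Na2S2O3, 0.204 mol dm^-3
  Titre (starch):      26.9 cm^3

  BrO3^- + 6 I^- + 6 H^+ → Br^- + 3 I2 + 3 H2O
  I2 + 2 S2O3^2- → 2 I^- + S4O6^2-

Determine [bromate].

0.0469 mol/L

n(S2O3^2-) = 0.0269 × 0.204 = 5.49 × 10^-3 mol
n(I2) = n(S2O3^2-)/2 = 2.74 × 10^-3 mol
From the 1:3 ratio, n(BrO3^-) in the aliquot = 1/3 × 2.74 × 10^-3 = 9.15 × 10^-4 mol
[BrO3^-] = 9.15 × 10^-4 / 0.0195 = 0.0469 mol/L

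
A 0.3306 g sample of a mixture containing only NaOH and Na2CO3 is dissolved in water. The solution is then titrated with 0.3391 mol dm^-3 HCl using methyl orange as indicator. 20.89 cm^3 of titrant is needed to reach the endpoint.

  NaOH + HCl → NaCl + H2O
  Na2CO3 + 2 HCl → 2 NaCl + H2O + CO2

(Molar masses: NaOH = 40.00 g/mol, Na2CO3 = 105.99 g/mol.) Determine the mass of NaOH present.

n(HCl) = 0.02089 × 0.3391 = 7.084 × 10^-3 mol
Let x = n(NaOH), y = n(Na2CO3).
Titrant: 1x + 2y = 7.084 × 10^-3;  mass: 40.00x + 105.99y = 0.3306
Solving, x = 3.448 × 10^-3 mol, y = 1.818 × 10^-3 mol
mass of NaOH = 3.448 × 10^-3 × 40.00 = 0.1379 g

0.1379 g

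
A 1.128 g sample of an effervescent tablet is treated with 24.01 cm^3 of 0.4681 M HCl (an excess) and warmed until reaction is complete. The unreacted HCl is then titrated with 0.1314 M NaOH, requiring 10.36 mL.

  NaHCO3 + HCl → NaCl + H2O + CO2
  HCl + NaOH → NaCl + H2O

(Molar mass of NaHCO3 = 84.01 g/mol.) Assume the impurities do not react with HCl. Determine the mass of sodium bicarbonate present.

0.8298 g

n(HCl) added = 0.02401 × 0.4681 = 0.01124 mol
n(NaOH) used in back-titration = 0.01036 × 0.1314 = 1.361 × 10^-3 mol
n(HCl) left over = 1.361 × 10^-3 mol (1:1 ratio)
n(HCl) consumed by analyte = 0.01124 − 1.361 × 10^-3 = 9.878 × 10^-3 mol
n(NaHCO3) = 9.878 × 10^-3 mol (1:1 ratio)
mass of NaHCO3 = 9.878 × 10^-3 × 84.01 = 0.8298 g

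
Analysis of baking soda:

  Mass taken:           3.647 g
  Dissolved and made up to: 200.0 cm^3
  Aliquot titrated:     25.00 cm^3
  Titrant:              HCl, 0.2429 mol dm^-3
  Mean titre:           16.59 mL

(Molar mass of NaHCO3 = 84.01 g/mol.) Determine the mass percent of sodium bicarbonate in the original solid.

NaHCO3 + HCl → NaCl + H2O + CO2
n(HCl) per titration = 0.01659 × 0.2429 = 4.030 × 10^-3 mol
n(NaHCO3) in each aliquot = 4.030 × 10^-3 mol (1:1 ratio)
n(NaHCO3) in the whole flask = 4.030 × 10^-3 × 200.0/25.00 = 0.03224 mol
mass of NaHCO3 = 0.03224 × 84.01 = 2.708 g
% NaHCO3 = 2.708 / 3.647 × 100 = 74.26 %

74.26 %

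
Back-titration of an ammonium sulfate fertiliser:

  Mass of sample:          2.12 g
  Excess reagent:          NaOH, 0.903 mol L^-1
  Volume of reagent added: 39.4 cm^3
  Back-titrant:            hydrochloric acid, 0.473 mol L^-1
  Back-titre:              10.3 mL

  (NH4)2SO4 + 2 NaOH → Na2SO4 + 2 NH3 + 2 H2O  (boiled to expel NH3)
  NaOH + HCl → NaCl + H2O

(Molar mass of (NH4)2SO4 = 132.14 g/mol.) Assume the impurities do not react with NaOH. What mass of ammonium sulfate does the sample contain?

n(NaOH) added = 0.0394 × 0.903 = 0.0356 mol
n(HCl) used in back-titration = 0.0103 × 0.473 = 4.87 × 10^-3 mol
n(NaOH) left over = 4.87 × 10^-3 mol (1:1 ratio)
n(NaOH) consumed by analyte = 0.0356 − 4.87 × 10^-3 = 0.0307 mol
From the 1:2 ratio, n((NH4)2SO4) = 1/2 × 0.0307 = 0.0154 mol
mass of (NH4)2SO4 = 0.0154 × 132.14 = 2.03 g

2.03 g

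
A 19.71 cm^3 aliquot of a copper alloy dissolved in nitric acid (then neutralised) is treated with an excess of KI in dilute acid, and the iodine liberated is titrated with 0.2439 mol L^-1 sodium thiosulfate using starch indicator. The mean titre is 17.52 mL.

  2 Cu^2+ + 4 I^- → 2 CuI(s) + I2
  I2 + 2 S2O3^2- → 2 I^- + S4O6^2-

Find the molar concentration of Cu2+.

0.2168 mol/L

n(S2O3^2-) = 0.01752 × 0.2439 = 4.273 × 10^-3 mol
n(I2) = n(S2O3^2-)/2 = 2.137 × 10^-3 mol
From the 2:1 ratio, n(Cu2+) in the aliquot = 2/1 × 2.137 × 10^-3 = 4.273 × 10^-3 mol
[Cu2+] = 4.273 × 10^-3 / 0.01971 = 0.2168 mol/L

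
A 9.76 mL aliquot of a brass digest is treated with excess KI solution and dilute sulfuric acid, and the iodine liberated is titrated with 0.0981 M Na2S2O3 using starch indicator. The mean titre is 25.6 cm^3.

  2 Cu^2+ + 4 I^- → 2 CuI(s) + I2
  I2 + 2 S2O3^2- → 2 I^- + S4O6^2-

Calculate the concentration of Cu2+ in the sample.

n(S2O3^2-) = 0.0256 × 0.0981 = 2.51 × 10^-3 mol
n(I2) = n(S2O3^2-)/2 = 1.26 × 10^-3 mol
From the 2:1 ratio, n(Cu2+) in the aliquot = 2/1 × 1.26 × 10^-3 = 2.51 × 10^-3 mol
[Cu2+] = 2.51 × 10^-3 / 0.00976 = 0.257 mol/L

0.257 M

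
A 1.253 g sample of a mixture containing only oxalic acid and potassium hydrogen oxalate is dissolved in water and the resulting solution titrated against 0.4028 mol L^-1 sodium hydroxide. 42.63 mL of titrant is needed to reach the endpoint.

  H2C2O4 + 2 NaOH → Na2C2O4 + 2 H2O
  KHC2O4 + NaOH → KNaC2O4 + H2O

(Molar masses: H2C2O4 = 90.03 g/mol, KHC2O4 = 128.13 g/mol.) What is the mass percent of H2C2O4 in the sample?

n(NaOH) = 0.04263 × 0.4028 = 0.01717 mol
Let x = n(H2C2O4), y = n(KHC2O4).
Titrant: 2x + 1y = 0.01717;  mass: 90.03x + 128.13y = 1.253
Solving, x = 5.698 × 10^-3 mol, y = 5.776 × 10^-3 mol
mass of H2C2O4 = 5.698 × 10^-3 × 90.03 = 0.5130 g
% H2C2O4 = 0.5130 / 1.253 × 100 = 40.94 %

40.94 %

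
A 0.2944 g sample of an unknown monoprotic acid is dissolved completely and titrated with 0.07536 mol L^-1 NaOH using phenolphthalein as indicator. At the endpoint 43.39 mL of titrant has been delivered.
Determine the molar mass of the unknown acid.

90.03 g/mol

n(NaOH) = 0.04339 L × 0.07536 mol/L = 3.270 × 10^-3 mol
n(HA) = 3.270 × 10^-3 mol (1:1 ratio)
M = m / n = 0.2944 g / 3.270 × 10^-3 mol = 90.03 g/mol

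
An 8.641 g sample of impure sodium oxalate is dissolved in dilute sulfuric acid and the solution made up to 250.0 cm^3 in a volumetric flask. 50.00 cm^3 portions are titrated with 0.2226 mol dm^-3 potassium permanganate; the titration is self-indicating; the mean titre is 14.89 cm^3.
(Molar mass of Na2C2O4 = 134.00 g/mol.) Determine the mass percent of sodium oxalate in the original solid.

2 MnO4^- + 5 C2O4^2- + 16 H^+ → 2 Mn^2+ + 10 CO2 + 8 H2O
n(KMnO4) per titration = 0.01489 × 0.2226 = 3.315 × 10^-3 mol
From the 5:2 ratio, n(Na2C2O4) in each aliquot = 5/2 × 3.315 × 10^-3 = 8.286 × 10^-3 mol
n(Na2C2O4) in the whole flask = 8.286 × 10^-3 × 250.0/50.00 = 0.04143 mol
mass of Na2C2O4 = 0.04143 × 134.00 = 5.552 g
% Na2C2O4 = 5.552 / 8.641 × 100 = 64.25 %

64.25 %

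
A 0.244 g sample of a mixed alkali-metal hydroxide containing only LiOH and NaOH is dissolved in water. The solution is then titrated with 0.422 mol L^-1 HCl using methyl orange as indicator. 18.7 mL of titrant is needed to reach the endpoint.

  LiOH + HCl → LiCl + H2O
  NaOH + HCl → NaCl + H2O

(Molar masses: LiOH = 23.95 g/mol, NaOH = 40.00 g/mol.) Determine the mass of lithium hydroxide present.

n(HCl) = 0.0187 × 0.422 = 7.89 × 10^-3 mol
Let x = n(LiOH), y = n(NaOH).
Titrant: 1x + 1y = 7.89 × 10^-3;  mass: 23.95x + 40.00y = 0.244
Solving, x = 4.46 × 10^-3 mol, y = 3.43 × 10^-3 mol
mass of LiOH = 4.46 × 10^-3 × 23.95 = 0.107 g

0.107 g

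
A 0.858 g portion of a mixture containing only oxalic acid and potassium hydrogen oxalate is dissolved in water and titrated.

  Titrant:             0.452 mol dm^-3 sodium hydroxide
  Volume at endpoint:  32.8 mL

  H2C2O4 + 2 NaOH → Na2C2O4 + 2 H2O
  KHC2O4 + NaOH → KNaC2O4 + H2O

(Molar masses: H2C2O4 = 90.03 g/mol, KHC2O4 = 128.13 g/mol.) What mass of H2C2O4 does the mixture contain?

n(NaOH) = 0.0328 × 0.452 = 0.0148 mol
Let x = n(H2C2O4), y = n(KHC2O4).
Titrant: 2x + 1y = 0.0148;  mass: 90.03x + 128.13y = 0.858
Solving, x = 6.27 × 10^-3 mol, y = 2.29 × 10^-3 mol
mass of H2C2O4 = 6.27 × 10^-3 × 90.03 = 0.564 g

0.564 g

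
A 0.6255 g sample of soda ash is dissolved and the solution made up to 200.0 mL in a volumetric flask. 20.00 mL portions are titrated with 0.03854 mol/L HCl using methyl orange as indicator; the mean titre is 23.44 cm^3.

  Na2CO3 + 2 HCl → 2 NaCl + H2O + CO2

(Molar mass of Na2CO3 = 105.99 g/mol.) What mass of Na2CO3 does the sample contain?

0.4787 g

n(HCl) per titration = 0.02344 × 0.03854 = 9.034 × 10^-4 mol
From the 1:2 ratio, n(Na2CO3) in each aliquot = 1/2 × 9.034 × 10^-4 = 4.517 × 10^-4 mol
n(Na2CO3) in the whole flask = 4.517 × 10^-4 × 200.0/20.00 = 4.517 × 10^-3 mol
mass of Na2CO3 = 4.517 × 10^-3 × 105.99 = 0.4787 g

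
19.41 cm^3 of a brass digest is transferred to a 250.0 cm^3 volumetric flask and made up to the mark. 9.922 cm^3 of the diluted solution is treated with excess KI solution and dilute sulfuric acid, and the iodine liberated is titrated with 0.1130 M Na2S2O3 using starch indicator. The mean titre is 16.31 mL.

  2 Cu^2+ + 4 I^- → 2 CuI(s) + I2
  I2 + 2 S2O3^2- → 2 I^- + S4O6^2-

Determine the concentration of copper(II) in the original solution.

n(S2O3^2-) = 0.01631 × 0.1130 = 1.843 × 10^-3 mol
n(I2) = n(S2O3^2-)/2 = 9.215 × 10^-4 mol
From the 2:1 ratio, n(Cu2+) in the aliquot = 2/1 × 9.215 × 10^-4 = 1.843 × 10^-3 mol
[Cu2+]_dilute = 1.843 × 10^-3 / 0.009922 = 0.1858 mol/L
[Cu2+]_original = 0.1858 × 250.0/19.41 = 2.392 mol/L

2.392 M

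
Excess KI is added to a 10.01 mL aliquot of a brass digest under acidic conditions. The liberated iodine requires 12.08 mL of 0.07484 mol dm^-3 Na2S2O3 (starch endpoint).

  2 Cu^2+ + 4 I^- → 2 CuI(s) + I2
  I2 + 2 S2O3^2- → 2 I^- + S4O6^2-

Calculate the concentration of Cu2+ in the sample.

n(S2O3^2-) = 0.01208 × 0.07484 = 9.041 × 10^-4 mol
n(I2) = n(S2O3^2-)/2 = 4.520 × 10^-4 mol
From the 2:1 ratio, n(Cu2+) in the aliquot = 2/1 × 4.520 × 10^-4 = 9.041 × 10^-4 mol
[Cu2+] = 9.041 × 10^-4 / 0.01001 = 0.09032 mol/L

0.09032 mol/L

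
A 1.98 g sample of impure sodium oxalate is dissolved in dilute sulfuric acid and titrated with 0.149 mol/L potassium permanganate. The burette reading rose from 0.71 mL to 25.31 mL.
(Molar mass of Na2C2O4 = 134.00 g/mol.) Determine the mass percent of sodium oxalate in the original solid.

62.0 %

2 MnO4^- + 5 C2O4^2- + 16 H^+ → 2 Mn^2+ + 10 CO2 + 8 H2O
n(KMnO4) = 0.0246 L × 0.149 mol/L = 3.67 × 10^-3 mol
From the 5:2 ratio, n(Na2C2O4) = 5/2 × 3.67 × 10^-3 = 9.16 × 10^-3 mol
mass of Na2C2O4 = 9.16 × 10^-3 × 134.00 g/mol = 1.23 g
% Na2C2O4 = 1.23 / 1.98 × 100 = 62.0 %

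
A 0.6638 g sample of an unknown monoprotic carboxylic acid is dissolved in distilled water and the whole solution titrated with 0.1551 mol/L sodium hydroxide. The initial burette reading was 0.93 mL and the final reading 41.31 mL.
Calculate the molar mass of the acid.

n(NaOH) = 0.04038 L × 0.1551 mol/L = 6.263 × 10^-3 mol
n(HA) = 6.263 × 10^-3 mol (1:1 ratio)
M = m / n = 0.6638 g / 6.263 × 10^-3 mol = 106.0 g/mol

106.0 g/mol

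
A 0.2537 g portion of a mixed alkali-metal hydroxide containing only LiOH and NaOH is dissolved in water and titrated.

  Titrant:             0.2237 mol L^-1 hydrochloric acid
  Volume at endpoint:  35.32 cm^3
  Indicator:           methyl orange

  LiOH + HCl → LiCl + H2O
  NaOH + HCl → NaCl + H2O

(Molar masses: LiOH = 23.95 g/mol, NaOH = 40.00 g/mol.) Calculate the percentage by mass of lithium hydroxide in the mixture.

36.67 %

n(HCl) = 0.03532 × 0.2237 = 7.901 × 10^-3 mol
Let x = n(LiOH), y = n(NaOH).
Titrant: 1x + 1y = 7.901 × 10^-3;  mass: 23.95x + 40.00y = 0.2537
Solving, x = 3.884 × 10^-3 mol, y = 4.017 × 10^-3 mol
mass of LiOH = 3.884 × 10^-3 × 23.95 = 0.09303 g
% LiOH = 0.09303 / 0.2537 × 100 = 36.67 %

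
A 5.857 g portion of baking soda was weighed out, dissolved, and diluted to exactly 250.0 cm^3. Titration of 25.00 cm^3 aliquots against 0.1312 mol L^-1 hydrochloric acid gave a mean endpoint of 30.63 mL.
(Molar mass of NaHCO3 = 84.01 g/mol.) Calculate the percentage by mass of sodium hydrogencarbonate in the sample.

57.64 %

NaHCO3 + HCl → NaCl + H2O + CO2
n(HCl) per titration = 0.03063 × 0.1312 = 4.019 × 10^-3 mol
n(NaHCO3) in each aliquot = 4.019 × 10^-3 mol (1:1 ratio)
n(NaHCO3) in the whole flask = 4.019 × 10^-3 × 250.0/25.00 = 0.04019 mol
mass of NaHCO3 = 0.04019 × 84.01 = 3.376 g
% NaHCO3 = 3.376 / 5.857 × 100 = 57.64 %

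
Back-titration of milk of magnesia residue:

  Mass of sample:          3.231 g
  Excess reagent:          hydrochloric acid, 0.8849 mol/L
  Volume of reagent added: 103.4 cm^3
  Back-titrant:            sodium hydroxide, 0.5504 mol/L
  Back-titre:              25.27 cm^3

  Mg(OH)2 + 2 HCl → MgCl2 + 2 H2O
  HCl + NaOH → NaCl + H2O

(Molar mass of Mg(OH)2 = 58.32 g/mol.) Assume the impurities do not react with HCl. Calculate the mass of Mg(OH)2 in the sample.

n(HCl) added = 0.1034 × 0.8849 = 0.09150 mol
n(NaOH) used in back-titration = 0.02527 × 0.5504 = 0.01391 mol
n(HCl) left over = 0.01391 mol (1:1 ratio)
n(HCl) consumed by analyte = 0.09150 − 0.01391 = 0.07759 mol
From the 1:2 ratio, n(Mg(OH)2) = 1/2 × 0.07759 = 0.03880 mol
mass of Mg(OH)2 = 0.03880 × 58.32 = 2.263 g

2.263 g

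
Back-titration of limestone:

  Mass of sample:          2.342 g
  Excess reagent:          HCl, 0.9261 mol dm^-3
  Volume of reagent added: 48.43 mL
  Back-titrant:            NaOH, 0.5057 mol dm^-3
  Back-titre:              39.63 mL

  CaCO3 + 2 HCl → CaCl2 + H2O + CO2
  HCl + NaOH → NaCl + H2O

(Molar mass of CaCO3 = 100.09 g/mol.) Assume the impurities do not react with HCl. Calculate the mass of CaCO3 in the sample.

1.242 g

n(HCl) added = 0.04843 × 0.9261 = 0.04485 mol
n(NaOH) used in back-titration = 0.03963 × 0.5057 = 0.02004 mol
n(HCl) left over = 0.02004 mol (1:1 ratio)
n(HCl) consumed by analyte = 0.04485 − 0.02004 = 0.02481 mol
From the 1:2 ratio, n(CaCO3) = 1/2 × 0.02481 = 0.01241 mol
mass of CaCO3 = 0.01241 × 100.09 = 1.242 g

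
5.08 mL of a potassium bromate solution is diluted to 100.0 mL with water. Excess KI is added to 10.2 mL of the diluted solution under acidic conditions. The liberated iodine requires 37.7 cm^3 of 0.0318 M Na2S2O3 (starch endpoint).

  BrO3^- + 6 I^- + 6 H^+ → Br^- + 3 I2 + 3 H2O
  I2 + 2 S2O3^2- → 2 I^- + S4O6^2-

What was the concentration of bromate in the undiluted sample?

0.386 M

n(S2O3^2-) = 0.0377 × 0.0318 = 1.20 × 10^-3 mol
n(I2) = n(S2O3^2-)/2 = 5.99 × 10^-4 mol
From the 1:3 ratio, n(BrO3^-) in the aliquot = 1/3 × 5.99 × 10^-4 = 2.00 × 10^-4 mol
[BrO3^-]_dilute = 2.00 × 10^-4 / 0.0102 = 0.0196 mol/L
[BrO3^-]_original = 0.0196 × 100.0/5.08 = 0.386 mol/L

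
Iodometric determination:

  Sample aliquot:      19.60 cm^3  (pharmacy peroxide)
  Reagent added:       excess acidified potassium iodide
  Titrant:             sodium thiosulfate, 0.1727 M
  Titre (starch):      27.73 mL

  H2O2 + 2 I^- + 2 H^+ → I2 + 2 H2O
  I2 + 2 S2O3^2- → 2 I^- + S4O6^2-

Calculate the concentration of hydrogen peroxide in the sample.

n(S2O3^2-) = 0.02773 × 0.1727 = 4.789 × 10^-3 mol
n(I2) = n(S2O3^2-)/2 = 2.394 × 10^-3 mol
n(H2O2) in the aliquot = 2.394 × 10^-3 mol (1:1 ratio)
[H2O2] = 2.394 × 10^-3 / 0.01960 = 0.1222 mol/L

0.1222 M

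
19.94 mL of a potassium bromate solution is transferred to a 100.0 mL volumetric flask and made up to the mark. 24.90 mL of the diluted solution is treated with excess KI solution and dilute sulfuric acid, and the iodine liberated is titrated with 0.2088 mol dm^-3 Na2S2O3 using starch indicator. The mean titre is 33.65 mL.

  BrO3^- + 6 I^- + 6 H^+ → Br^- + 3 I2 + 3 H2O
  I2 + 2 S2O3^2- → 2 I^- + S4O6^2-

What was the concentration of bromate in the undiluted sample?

n(S2O3^2-) = 0.03365 × 0.2088 = 7.026 × 10^-3 mol
n(I2) = n(S2O3^2-)/2 = 3.513 × 10^-3 mol
From the 1:3 ratio, n(BrO3^-) in the aliquot = 1/3 × 3.513 × 10^-3 = 1.171 × 10^-3 mol
[BrO3^-]_dilute = 1.171 × 10^-3 / 0.02490 = 0.04703 mol/L
[BrO3^-]_original = 0.04703 × 100.0/19.94 = 0.2359 mol/L

0.2359 mol/L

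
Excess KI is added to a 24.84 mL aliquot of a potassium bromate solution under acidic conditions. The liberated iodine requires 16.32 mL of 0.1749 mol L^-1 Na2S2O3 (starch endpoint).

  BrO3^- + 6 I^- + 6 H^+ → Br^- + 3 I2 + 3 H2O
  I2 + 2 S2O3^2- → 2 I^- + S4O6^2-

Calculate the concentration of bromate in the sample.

n(S2O3^2-) = 0.01632 × 0.1749 = 2.854 × 10^-3 mol
n(I2) = n(S2O3^2-)/2 = 1.427 × 10^-3 mol
From the 1:3 ratio, n(BrO3^-) in the aliquot = 1/3 × 1.427 × 10^-3 = 4.757 × 10^-4 mol
[BrO3^-] = 4.757 × 10^-4 / 0.02484 = 0.01915 mol/L

0.01915 mol/L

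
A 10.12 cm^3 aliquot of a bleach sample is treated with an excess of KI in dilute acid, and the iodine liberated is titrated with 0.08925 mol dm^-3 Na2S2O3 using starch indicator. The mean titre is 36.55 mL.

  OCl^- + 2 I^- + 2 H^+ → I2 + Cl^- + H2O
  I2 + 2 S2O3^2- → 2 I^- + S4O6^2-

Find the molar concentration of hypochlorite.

n(S2O3^2-) = 0.03655 × 0.08925 = 3.262 × 10^-3 mol
n(I2) = n(S2O3^2-)/2 = 1.631 × 10^-3 mol
n(OCl^-) in the aliquot = 1.631 × 10^-3 mol (1:1 ratio)
[OCl^-] = 1.631 × 10^-3 / 0.01012 = 0.1612 mol/L

0.1612 mol/L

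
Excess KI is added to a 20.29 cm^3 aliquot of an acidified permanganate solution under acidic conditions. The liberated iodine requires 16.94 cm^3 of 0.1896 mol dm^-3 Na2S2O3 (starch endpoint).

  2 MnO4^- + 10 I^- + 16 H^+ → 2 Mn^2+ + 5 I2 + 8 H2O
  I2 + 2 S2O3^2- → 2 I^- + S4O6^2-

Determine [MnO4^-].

0.03166 mol/L

n(S2O3^2-) = 0.01694 × 0.1896 = 3.212 × 10^-3 mol
n(I2) = n(S2O3^2-)/2 = 1.606 × 10^-3 mol
From the 2:5 ratio, n(MnO4^-) in the aliquot = 2/5 × 1.606 × 10^-3 = 6.424 × 10^-4 mol
[MnO4^-] = 6.424 × 10^-4 / 0.02029 = 0.03166 mol/L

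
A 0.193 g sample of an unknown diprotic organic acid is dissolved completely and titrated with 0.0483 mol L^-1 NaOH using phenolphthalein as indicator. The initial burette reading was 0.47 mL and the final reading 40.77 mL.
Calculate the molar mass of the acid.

n(NaOH) = 0.0403 L × 0.0483 mol/L = 1.95 × 10^-3 mol
From the 1:2 ratio, n(H2A) = 1/2 × 1.95 × 10^-3 = 9.73 × 10^-4 mol
M = m / n = 0.193 g / 9.73 × 10^-4 mol = 198 g/mol

198 g/mol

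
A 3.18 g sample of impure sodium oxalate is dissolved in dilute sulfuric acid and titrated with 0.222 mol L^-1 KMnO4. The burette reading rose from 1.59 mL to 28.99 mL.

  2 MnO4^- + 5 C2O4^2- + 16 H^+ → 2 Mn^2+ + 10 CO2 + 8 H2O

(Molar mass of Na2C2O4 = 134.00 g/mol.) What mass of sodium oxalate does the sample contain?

n(KMnO4) = 0.0274 L × 0.222 mol/L = 6.08 × 10^-3 mol
From the 5:2 ratio, n(Na2C2O4) = 5/2 × 6.08 × 10^-3 = 0.0152 mol
mass of Na2C2O4 = 0.0152 × 134.00 g/mol = 2.04 g

2.04 g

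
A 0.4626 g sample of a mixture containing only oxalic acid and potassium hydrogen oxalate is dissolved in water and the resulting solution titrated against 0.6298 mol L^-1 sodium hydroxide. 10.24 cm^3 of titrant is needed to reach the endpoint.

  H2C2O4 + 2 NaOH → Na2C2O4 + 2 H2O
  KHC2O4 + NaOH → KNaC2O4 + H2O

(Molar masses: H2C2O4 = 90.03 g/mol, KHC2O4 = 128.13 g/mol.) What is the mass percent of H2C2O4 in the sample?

n(NaOH) = 0.01024 × 0.6298 = 6.449 × 10^-3 mol
Let x = n(H2C2O4), y = n(KHC2O4).
Titrant: 2x + 1y = 6.449 × 10^-3;  mass: 90.03x + 128.13y = 0.4626
Solving, x = 2.188 × 10^-3 mol, y = 2.073 × 10^-3 mol
mass of H2C2O4 = 2.188 × 10^-3 × 90.03 = 0.1970 g
% H2C2O4 = 0.1970 / 0.4626 × 100 = 42.58 %

42.58 %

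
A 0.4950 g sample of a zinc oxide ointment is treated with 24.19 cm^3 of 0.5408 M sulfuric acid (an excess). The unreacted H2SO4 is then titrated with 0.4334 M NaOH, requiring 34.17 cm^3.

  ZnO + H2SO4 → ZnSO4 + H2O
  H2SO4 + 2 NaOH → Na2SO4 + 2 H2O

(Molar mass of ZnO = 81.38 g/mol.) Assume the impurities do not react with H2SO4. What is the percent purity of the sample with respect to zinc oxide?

n(H2SO4) added = 0.02419 × 0.5408 = 0.01308 mol
n(NaOH) used in back-titration = 0.03417 × 0.4334 = 0.01481 mol
From the 1:2 ratio, n(H2SO4) left over = 1/2 × 0.01481 = 7.405 × 10^-3 mol
n(H2SO4) consumed by analyte = 0.01308 − 7.405 × 10^-3 = 5.677 × 10^-3 mol
n(ZnO) = 5.677 × 10^-3 mol (1:1 ratio)
mass of ZnO = 5.677 × 10^-3 × 81.38 = 0.4620 g
% ZnO = 0.4620 / 0.4950 × 100 = 93.34 %

93.34 %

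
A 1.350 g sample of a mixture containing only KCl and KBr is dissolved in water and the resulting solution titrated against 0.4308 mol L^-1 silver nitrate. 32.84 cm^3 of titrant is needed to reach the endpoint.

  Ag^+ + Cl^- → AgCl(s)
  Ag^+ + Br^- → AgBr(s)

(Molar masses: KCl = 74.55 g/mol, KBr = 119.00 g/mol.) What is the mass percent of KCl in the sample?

n(AgNO3) = 0.03284 × 0.4308 = 0.01415 mol
Let x = n(KCl), y = n(KBr).
Titrant: 1x + 1y = 0.01415;  mass: 74.55x + 119.00y = 1.350
Solving, x = 7.504 × 10^-3 mol, y = 6.644 × 10^-3 mol
mass of KCl = 7.504 × 10^-3 × 74.55 = 0.5594 g
% KCl = 0.5594 / 1.350 × 100 = 41.44 %

41.44 %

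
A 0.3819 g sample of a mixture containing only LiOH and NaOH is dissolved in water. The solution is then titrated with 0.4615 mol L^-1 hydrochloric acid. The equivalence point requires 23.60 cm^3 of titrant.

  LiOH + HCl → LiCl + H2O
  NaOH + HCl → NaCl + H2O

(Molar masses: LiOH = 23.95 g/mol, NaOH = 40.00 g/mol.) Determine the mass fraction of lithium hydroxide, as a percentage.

21.00 %

n(HCl) = 0.02360 × 0.4615 = 0.01089 mol
Let x = n(LiOH), y = n(NaOH).
Titrant: 1x + 1y = 0.01089;  mass: 23.95x + 40.00y = 0.3819
Solving, x = 3.349 × 10^-3 mol, y = 7.542 × 10^-3 mol
mass of LiOH = 3.349 × 10^-3 × 23.95 = 0.08022 g
% LiOH = 0.08022 / 0.3819 × 100 = 21.00 %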